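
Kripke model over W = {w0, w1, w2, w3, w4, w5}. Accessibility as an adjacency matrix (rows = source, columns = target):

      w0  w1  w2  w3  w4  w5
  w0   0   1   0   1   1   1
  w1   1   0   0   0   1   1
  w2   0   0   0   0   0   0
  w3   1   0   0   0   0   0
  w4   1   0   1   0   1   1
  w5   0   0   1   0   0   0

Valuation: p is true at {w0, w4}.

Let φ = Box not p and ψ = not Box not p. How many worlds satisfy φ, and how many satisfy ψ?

2 and 4

For Box not p:
w0: successors {w1, w3, w4, w5}; not p there: w1:T, w3:T, w4:F, w5:T. ✗
w1: successors {w0, w4, w5}; not p there: w0:F, w4:F, w5:T. ✗
w2: no successors, so Box not p holds vacuously. ✓
w3: successors {w0}; not p there: w0:F. ✗
w4: successors {w0, w2, w4, w5}; not p there: w0:F, w2:T, w4:F, w5:T. ✗
w5: successors {w2}; not p there: w2:T. ✓
— 2 worlds.
For not Box not p:
w0: Box not p is F. ✓
w1: Box not p is F. ✓
w2: Box not p is T. ✗
w3: Box not p is F. ✓
w4: Box not p is F. ✓
w5: Box not p is T. ✗
— 4 worlds.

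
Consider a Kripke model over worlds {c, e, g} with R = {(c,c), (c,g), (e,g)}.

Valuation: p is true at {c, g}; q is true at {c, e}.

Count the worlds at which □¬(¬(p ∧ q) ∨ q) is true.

1

c: successors {c, g}; ¬(¬(p ∧ q) ∨ q) there: c:F, g:F. ✗
e: successors {g}; ¬(¬(p ∧ q) ∨ q) there: g:F. ✗
g: no successors, so □¬(¬(p ∧ q) ∨ q) holds vacuously. ✓
Satisfying worlds: {g}.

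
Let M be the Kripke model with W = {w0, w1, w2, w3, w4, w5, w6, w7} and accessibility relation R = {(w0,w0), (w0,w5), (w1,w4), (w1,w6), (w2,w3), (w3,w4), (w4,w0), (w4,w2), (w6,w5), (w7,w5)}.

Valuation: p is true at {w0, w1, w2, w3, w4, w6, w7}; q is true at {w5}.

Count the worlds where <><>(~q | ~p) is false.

3

w0: successors {w0, w5}; <>(~q | ~p) there: w0:T, w5:F. ✓
w1: successors {w4, w6}; <>(~q | ~p) there: w4:T, w6:T. ✓
w2: successors {w3}; <>(~q | ~p) there: w3:T. ✓
w3: successors {w4}; <>(~q | ~p) there: w4:T. ✓
w4: successors {w0, w2}; <>(~q | ~p) there: w0:T, w2:T. ✓
w5: no successors, so <><>(~q | ~p) fails. ✗
w6: successors {w5}; <>(~q | ~p) there: w5:F. ✗
w7: successors {w5}; <>(~q | ~p) there: w5:F. ✗
Satisfying worlds: {w0, w1, w2, w3, w4}.
So <><>(~q | ~p) fails at the other 3 worlds.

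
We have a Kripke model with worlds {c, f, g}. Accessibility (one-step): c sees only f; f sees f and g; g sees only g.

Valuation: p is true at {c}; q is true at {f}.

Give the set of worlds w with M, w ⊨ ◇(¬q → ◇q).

c: successors {f}; ¬q → ◇q there: f:T. ✓
f: successors {f, g}; ¬q → ◇q there: f:T, g:F. ✓
g: successors {g}; ¬q → ◇q there: g:F. ✗

{c, f}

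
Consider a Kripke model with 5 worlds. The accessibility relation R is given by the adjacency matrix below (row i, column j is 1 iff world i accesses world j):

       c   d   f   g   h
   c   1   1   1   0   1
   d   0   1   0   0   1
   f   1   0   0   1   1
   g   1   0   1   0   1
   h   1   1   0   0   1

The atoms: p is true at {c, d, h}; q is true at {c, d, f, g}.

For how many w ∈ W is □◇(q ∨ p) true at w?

c: successors {c, d, f, h}; ◇(q ∨ p) there: c:T, d:T, f:T, h:T. ✓
d: successors {d, h}; ◇(q ∨ p) there: d:T, h:T. ✓
f: successors {c, g, h}; ◇(q ∨ p) there: c:T, g:T, h:T. ✓
g: successors {c, f, h}; ◇(q ∨ p) there: c:T, f:T, h:T. ✓
h: successors {c, d, h}; ◇(q ∨ p) there: c:T, d:T, h:T. ✓
Satisfying worlds: {c, d, f, g, h}.

5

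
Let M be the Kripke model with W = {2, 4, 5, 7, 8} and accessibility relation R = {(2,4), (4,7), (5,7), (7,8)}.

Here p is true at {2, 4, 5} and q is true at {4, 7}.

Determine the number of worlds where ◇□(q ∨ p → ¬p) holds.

2: successors {4}; □(q ∨ p → ¬p) there: 4:T. ✓
4: successors {7}; □(q ∨ p → ¬p) there: 7:T. ✓
5: successors {7}; □(q ∨ p → ¬p) there: 7:T. ✓
7: successors {8}; □(q ∨ p → ¬p) there: 8:T. ✓
8: no successors, so ◇□(q ∨ p → ¬p) fails. ✗
Satisfying worlds: {2, 4, 5, 7}.

4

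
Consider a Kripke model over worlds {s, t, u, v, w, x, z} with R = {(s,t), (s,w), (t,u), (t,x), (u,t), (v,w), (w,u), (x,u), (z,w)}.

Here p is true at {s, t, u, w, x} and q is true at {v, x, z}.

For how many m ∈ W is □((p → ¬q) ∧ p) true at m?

s: successors {t, w}; (p → ¬q) ∧ p there: t:T, w:T. ✓
t: successors {u, x}; (p → ¬q) ∧ p there: u:T, x:F. ✗
u: successors {t}; (p → ¬q) ∧ p there: t:T. ✓
v: successors {w}; (p → ¬q) ∧ p there: w:T. ✓
w: successors {u}; (p → ¬q) ∧ p there: u:T. ✓
x: successors {u}; (p → ¬q) ∧ p there: u:T. ✓
z: successors {w}; (p → ¬q) ∧ p there: w:T. ✓
Satisfying worlds: {s, u, v, w, x, z}.

6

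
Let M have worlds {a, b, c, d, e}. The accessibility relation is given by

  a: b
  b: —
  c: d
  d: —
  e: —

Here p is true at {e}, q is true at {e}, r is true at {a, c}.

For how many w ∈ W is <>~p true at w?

2

a: successors {b}; ~p there: b:T. ✓
b: no successors, so <>~p fails. ✗
c: successors {d}; ~p there: d:T. ✓
d: no successors, so <>~p fails. ✗
e: no successors, so <>~p fails. ✗
Satisfying worlds: {a, c}.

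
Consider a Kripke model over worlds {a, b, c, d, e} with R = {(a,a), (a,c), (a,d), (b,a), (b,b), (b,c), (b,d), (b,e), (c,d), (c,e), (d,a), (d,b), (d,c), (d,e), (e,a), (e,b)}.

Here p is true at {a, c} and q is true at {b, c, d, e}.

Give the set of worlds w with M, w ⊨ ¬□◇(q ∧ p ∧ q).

{a, b, c, d}

a: □◇(q ∧ p ∧ q) is F. ✓
b: □◇(q ∧ p ∧ q) is F. ✓
c: □◇(q ∧ p ∧ q) is F. ✓
d: □◇(q ∧ p ∧ q) is F. ✓
e: □◇(q ∧ p ∧ q) is T. ✗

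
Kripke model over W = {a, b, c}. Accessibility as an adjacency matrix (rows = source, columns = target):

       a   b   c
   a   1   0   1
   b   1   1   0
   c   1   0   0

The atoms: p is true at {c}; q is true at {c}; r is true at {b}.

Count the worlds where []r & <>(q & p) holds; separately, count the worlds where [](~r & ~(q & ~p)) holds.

For []r & <>(q & p):
a: []r is F, <>(q & p) is T. ✗
b: []r is F, <>(q & p) is F. ✗
c: []r is F, <>(q & p) is F. ✗
— 0 worlds.
For [](~r & ~(q & ~p)):
a: successors {a, c}; ~r & ~(q & ~p) there: a:T, c:T. ✓
b: successors {a, b}; ~r & ~(q & ~p) there: a:T, b:F. ✗
c: successors {a}; ~r & ~(q & ~p) there: a:T. ✓
— 2 worlds.

0 and 2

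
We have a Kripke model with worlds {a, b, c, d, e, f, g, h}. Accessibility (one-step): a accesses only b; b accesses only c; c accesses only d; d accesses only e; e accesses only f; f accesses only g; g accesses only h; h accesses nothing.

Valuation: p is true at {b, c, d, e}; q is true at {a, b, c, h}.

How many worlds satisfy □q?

4

a: successors {b}; q there: b:T. ✓
b: successors {c}; q there: c:T. ✓
c: successors {d}; q there: d:F. ✗
d: successors {e}; q there: e:F. ✗
e: successors {f}; q there: f:F. ✗
f: successors {g}; q there: g:F. ✗
g: successors {h}; q there: h:T. ✓
h: no successors, so □q holds vacuously. ✓
Satisfying worlds: {a, b, g, h}.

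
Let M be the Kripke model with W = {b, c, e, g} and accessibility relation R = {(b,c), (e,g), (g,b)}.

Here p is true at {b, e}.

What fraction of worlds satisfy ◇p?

1/4

b: successors {c}; p there: c:F. ✗
c: no successors, so ◇p fails. ✗
e: successors {g}; p there: g:F. ✗
g: successors {b}; p there: b:T. ✓
That's 1 of 4 worlds, so 1/4.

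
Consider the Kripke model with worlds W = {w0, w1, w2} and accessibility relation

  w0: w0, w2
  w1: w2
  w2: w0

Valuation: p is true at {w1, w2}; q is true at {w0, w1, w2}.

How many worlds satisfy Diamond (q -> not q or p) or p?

3

w0: Diamond (q -> not q or p) is T, p is F. ✓
w1: Diamond (q -> not q or p) is T, p is T. ✓
w2: Diamond (q -> not q or p) is F, p is T. ✓
Satisfying worlds: {w0, w1, w2}.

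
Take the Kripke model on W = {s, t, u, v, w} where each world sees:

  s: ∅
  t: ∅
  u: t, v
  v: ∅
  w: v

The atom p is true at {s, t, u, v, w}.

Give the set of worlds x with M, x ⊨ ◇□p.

{u, w}

s: no successors, so ◇□p fails. ✗
t: no successors, so ◇□p fails. ✗
u: successors {t, v}; □p there: t:T, v:T. ✓
v: no successors, so ◇□p fails. ✗
w: successors {v}; □p there: v:T. ✓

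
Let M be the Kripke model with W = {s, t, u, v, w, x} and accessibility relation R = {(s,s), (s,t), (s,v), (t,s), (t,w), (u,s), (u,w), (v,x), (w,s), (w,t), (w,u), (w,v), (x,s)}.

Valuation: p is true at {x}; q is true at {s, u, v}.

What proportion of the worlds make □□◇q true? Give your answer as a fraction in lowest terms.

1/6

s: successors {s, t, v}; □◇q there: s:F, t:T, v:T. ✗
t: successors {s, w}; □◇q there: s:F, w:F. ✗
u: successors {s, w}; □◇q there: s:F, w:F. ✗
v: successors {x}; □◇q there: x:T. ✓
w: successors {s, t, u, v}; □◇q there: s:F, t:T, u:T, v:T. ✗
x: successors {s}; □◇q there: s:F. ✗
That's 1 of 6 worlds, so 1/6.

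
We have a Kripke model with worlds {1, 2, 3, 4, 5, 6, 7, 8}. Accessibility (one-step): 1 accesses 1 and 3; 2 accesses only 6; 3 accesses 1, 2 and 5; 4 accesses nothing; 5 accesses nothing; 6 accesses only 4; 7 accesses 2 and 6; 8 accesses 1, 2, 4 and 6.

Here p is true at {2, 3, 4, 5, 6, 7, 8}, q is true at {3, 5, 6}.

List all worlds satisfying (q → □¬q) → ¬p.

1: q → □¬q is T, ¬p is T. ✓
2: q → □¬q is T, ¬p is F. ✗
3: q → □¬q is F, ¬p is F. ✓
4: q → □¬q is T, ¬p is F. ✗
5: q → □¬q is T, ¬p is F. ✗
6: q → □¬q is T, ¬p is F. ✗
7: q → □¬q is T, ¬p is F. ✗
8: q → □¬q is T, ¬p is F. ✗

{1, 3}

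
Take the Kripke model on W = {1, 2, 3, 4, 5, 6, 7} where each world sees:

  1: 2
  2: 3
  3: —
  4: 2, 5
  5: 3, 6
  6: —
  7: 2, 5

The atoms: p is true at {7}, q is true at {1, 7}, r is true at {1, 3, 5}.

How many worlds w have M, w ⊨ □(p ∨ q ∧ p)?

2

1: successors {2}; p ∨ q ∧ p there: 2:F. ✗
2: successors {3}; p ∨ q ∧ p there: 3:F. ✗
3: no successors, so □(p ∨ q ∧ p) holds vacuously. ✓
4: successors {2, 5}; p ∨ q ∧ p there: 2:F, 5:F. ✗
5: successors {3, 6}; p ∨ q ∧ p there: 3:F, 6:F. ✗
6: no successors, so □(p ∨ q ∧ p) holds vacuously. ✓
7: successors {2, 5}; p ∨ q ∧ p there: 2:F, 5:F. ✗
Satisfying worlds: {3, 6}.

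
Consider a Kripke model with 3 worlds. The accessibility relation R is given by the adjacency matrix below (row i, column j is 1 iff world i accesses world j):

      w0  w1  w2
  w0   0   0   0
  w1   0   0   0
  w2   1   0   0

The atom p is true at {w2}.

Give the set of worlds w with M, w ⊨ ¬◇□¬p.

w0: ◇□¬p is F. ✓
w1: ◇□¬p is F. ✓
w2: ◇□¬p is T. ✗

{w0, w1}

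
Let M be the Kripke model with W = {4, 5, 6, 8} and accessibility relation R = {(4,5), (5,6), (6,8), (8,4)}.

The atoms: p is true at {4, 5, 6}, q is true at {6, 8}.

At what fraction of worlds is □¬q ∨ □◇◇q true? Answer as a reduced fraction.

4: □¬q is T, □◇◇q is T. ✓
5: □¬q is F, □◇◇q is F. ✗
6: □¬q is F, □◇◇q is F. ✗
8: □¬q is T, □◇◇q is T. ✓
That's 2 of 4 worlds, so 2/4 = 1/2.

1/2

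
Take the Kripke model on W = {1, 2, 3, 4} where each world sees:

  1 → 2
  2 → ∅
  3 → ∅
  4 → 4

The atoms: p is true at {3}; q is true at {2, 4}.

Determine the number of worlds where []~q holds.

1: successors {2}; ~q there: 2:F. ✗
2: no successors, so []~q holds vacuously. ✓
3: no successors, so []~q holds vacuously. ✓
4: successors {4}; ~q there: 4:F. ✗
Satisfying worlds: {2, 3}.

2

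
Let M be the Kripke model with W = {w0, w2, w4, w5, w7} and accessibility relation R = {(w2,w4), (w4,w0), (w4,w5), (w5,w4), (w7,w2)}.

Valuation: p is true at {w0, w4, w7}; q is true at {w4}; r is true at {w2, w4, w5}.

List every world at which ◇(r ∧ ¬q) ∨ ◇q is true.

w0: ◇(r ∧ ¬q) is F, ◇q is F. ✗
w2: ◇(r ∧ ¬q) is F, ◇q is T. ✓
w4: ◇(r ∧ ¬q) is T, ◇q is F. ✓
w5: ◇(r ∧ ¬q) is F, ◇q is T. ✓
w7: ◇(r ∧ ¬q) is T, ◇q is F. ✓

{w2, w4, w5, w7}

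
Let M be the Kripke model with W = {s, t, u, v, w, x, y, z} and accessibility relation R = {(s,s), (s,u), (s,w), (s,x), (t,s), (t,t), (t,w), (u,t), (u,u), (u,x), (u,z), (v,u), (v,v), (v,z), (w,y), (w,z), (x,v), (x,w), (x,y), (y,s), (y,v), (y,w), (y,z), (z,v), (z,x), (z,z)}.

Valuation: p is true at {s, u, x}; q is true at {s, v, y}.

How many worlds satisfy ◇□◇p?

6

s: successors {s, u, w, x}; □◇p there: s:F, u:F, w:T, x:F. ✓
t: successors {s, t, w}; □◇p there: s:F, t:F, w:T. ✓
u: successors {t, u, x, z}; □◇p there: t:F, u:F, x:F, z:F. ✗
v: successors {u, v, z}; □◇p there: u:F, v:T, z:F. ✓
w: successors {y, z}; □◇p there: y:F, z:F. ✗
x: successors {v, w, y}; □◇p there: v:T, w:T, y:F. ✓
y: successors {s, v, w, z}; □◇p there: s:F, v:T, w:T, z:F. ✓
z: successors {v, x, z}; □◇p there: v:T, x:F, z:F. ✓
Satisfying worlds: {s, t, v, x, y, z}.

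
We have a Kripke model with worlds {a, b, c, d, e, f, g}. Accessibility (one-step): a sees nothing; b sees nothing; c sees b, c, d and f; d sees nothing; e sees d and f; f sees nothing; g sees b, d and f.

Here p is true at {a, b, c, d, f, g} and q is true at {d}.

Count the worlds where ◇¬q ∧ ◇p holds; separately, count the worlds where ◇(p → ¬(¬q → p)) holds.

3 and 0

For ◇¬q ∧ ◇p:
a: ◇¬q is F, ◇p is F. ✗
b: ◇¬q is F, ◇p is F. ✗
c: ◇¬q is T, ◇p is T. ✓
d: ◇¬q is F, ◇p is F. ✗
e: ◇¬q is T, ◇p is T. ✓
f: ◇¬q is F, ◇p is F. ✗
g: ◇¬q is T, ◇p is T. ✓
— 3 worlds.
For ◇(p → ¬(¬q → p)):
a: no successors, so ◇(p → ¬(¬q → p)) fails. ✗
b: no successors, so ◇(p → ¬(¬q → p)) fails. ✗
c: successors {b, c, d, f}; p → ¬(¬q → p) there: b:F, c:F, d:F, f:F. ✗
d: no successors, so ◇(p → ¬(¬q → p)) fails. ✗
e: successors {d, f}; p → ¬(¬q → p) there: d:F, f:F. ✗
f: no successors, so ◇(p → ¬(¬q → p)) fails. ✗
g: successors {b, d, f}; p → ¬(¬q → p) there: b:F, d:F, f:F. ✗
— 0 worlds.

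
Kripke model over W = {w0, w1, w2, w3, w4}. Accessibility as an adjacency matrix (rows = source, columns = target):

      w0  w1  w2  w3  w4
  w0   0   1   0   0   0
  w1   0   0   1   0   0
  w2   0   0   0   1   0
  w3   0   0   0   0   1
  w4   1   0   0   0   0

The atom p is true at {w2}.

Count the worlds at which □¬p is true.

w0: successors {w1}; ¬p there: w1:T. ✓
w1: successors {w2}; ¬p there: w2:F. ✗
w2: successors {w3}; ¬p there: w3:T. ✓
w3: successors {w4}; ¬p there: w4:T. ✓
w4: successors {w0}; ¬p there: w0:T. ✓
Satisfying worlds: {w0, w2, w3, w4}.

4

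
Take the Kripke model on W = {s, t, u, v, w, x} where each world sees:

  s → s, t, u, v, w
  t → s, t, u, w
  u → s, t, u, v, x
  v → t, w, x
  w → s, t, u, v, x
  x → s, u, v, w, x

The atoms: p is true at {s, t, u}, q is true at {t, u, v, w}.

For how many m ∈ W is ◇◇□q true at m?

s: successors {s, t, u, v, w}; ◇□q there: s:F, t:F, u:F, v:F, w:F. ✗
t: successors {s, t, u, w}; ◇□q there: s:F, t:F, u:F, w:F. ✗
u: successors {s, t, u, v, x}; ◇□q there: s:F, t:F, u:F, v:F, x:F. ✗
v: successors {t, w, x}; ◇□q there: t:F, w:F, x:F. ✗
w: successors {s, t, u, v, x}; ◇□q there: s:F, t:F, u:F, v:F, x:F. ✗
x: successors {s, u, v, w, x}; ◇□q there: s:F, u:F, v:F, w:F, x:F. ✗
Satisfying worlds: ∅.

0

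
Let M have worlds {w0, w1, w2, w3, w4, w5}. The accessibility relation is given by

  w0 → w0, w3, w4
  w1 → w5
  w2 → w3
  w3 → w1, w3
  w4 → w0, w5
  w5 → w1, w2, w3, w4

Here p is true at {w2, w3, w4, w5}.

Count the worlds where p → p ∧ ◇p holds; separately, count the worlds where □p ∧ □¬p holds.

For p → p ∧ ◇p:
w0: p is F, p ∧ ◇p is F. ✓
w1: p is F, p ∧ ◇p is F. ✓
w2: p is T, p ∧ ◇p is T. ✓
w3: p is T, p ∧ ◇p is T. ✓
w4: p is T, p ∧ ◇p is T. ✓
w5: p is T, p ∧ ◇p is T. ✓
— 6 worlds.
For □p ∧ □¬p:
w0: □p is F, □¬p is F. ✗
w1: □p is T, □¬p is F. ✗
w2: □p is T, □¬p is F. ✗
w3: □p is F, □¬p is F. ✗
w4: □p is F, □¬p is F. ✗
w5: □p is F, □¬p is F. ✗
— 0 worlds.

6 and 0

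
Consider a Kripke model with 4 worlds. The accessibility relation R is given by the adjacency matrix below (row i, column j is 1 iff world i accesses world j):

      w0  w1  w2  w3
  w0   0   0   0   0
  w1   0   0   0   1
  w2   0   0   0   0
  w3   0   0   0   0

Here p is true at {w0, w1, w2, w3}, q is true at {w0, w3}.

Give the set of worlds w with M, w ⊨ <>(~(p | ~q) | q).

w0: no successors, so <>(~(p | ~q) | q) fails. ✗
w1: successors {w3}; ~(p | ~q) | q there: w3:T. ✓
w2: no successors, so <>(~(p | ~q) | q) fails. ✗
w3: no successors, so <>(~(p | ~q) | q) fails. ✗

{w1}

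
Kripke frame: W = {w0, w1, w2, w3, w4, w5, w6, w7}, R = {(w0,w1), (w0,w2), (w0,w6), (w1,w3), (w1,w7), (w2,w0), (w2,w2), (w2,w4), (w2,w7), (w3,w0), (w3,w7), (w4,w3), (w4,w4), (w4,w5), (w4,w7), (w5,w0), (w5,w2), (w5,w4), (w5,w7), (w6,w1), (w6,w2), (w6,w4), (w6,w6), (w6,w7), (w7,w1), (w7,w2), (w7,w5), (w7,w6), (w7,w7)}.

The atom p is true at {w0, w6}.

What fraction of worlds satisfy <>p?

w0: successors {w1, w2, w6}; p there: w1:F, w2:F, w6:T. ✓
w1: successors {w3, w7}; p there: w3:F, w7:F. ✗
w2: successors {w0, w2, w4, w7}; p there: w0:T, w2:F, w4:F, w7:F. ✓
w3: successors {w0, w7}; p there: w0:T, w7:F. ✓
w4: successors {w3, w4, w5, w7}; p there: w3:F, w4:F, w5:F, w7:F. ✗
w5: successors {w0, w2, w4, w7}; p there: w0:T, w2:F, w4:F, w7:F. ✓
w6: successors {w1, w2, w4, w6, w7}; p there: w1:F, w2:F, w4:F, w6:T, w7:F. ✓
w7: successors {w1, w2, w5, w6, w7}; p there: w1:F, w2:F, w5:F, w6:T, w7:F. ✓
That's 6 of 8 worlds, so 6/8 = 3/4.

3/4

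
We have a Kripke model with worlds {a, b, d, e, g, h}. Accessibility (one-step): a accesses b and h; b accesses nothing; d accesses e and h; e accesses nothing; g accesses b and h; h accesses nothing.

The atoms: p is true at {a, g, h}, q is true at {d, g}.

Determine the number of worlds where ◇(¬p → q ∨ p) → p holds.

5

a: ◇(¬p → q ∨ p) is T, p is T. ✓
b: ◇(¬p → q ∨ p) is F, p is F. ✓
d: ◇(¬p → q ∨ p) is T, p is F. ✗
e: ◇(¬p → q ∨ p) is F, p is F. ✓
g: ◇(¬p → q ∨ p) is T, p is T. ✓
h: ◇(¬p → q ∨ p) is F, p is T. ✓
Satisfying worlds: {a, b, e, g, h}.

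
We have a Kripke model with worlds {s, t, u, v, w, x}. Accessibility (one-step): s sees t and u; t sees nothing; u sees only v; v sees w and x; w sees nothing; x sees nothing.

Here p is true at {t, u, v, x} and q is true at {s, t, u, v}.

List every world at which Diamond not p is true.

s: successors {t, u}; not p there: t:F, u:F. ✗
t: no successors, so Diamond not p fails. ✗
u: successors {v}; not p there: v:F. ✗
v: successors {w, x}; not p there: w:T, x:F. ✓
w: no successors, so Diamond not p fails. ✗
x: no successors, so Diamond not p fails. ✗

{v}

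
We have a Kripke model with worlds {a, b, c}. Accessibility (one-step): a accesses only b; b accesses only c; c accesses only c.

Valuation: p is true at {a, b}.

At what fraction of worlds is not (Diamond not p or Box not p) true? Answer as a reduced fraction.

a: Diamond not p or Box not p is F. ✓
b: Diamond not p or Box not p is T. ✗
c: Diamond not p or Box not p is T. ✗
That's 1 of 3 worlds, so 1/3.

1/3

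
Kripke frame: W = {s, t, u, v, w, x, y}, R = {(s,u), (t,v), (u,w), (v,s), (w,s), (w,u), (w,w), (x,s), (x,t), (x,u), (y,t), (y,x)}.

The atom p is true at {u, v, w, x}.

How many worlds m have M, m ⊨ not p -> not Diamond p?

s: not p is T, not Diamond p is F. ✗
t: not p is T, not Diamond p is F. ✗
u: not p is F, not Diamond p is F. ✓
v: not p is F, not Diamond p is T. ✓
w: not p is F, not Diamond p is F. ✓
x: not p is F, not Diamond p is F. ✓
y: not p is T, not Diamond p is F. ✗
Satisfying worlds: {u, v, w, x}.

4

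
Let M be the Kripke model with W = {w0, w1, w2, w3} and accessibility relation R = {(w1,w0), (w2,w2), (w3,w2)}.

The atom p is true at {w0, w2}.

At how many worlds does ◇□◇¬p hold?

1

w0: no successors, so ◇□◇¬p fails. ✗
w1: successors {w0}; □◇¬p there: w0:T. ✓
w2: successors {w2}; □◇¬p there: w2:F. ✗
w3: successors {w2}; □◇¬p there: w2:F. ✗
Satisfying worlds: {w1}.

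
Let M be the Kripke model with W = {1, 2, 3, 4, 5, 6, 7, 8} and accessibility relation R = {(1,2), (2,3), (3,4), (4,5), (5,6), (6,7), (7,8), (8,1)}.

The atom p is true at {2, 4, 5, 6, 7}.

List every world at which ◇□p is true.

1: successors {2}; □p there: 2:F. ✗
2: successors {3}; □p there: 3:T. ✓
3: successors {4}; □p there: 4:T. ✓
4: successors {5}; □p there: 5:T. ✓
5: successors {6}; □p there: 6:T. ✓
6: successors {7}; □p there: 7:F. ✗
7: successors {8}; □p there: 8:F. ✗
8: successors {1}; □p there: 1:T. ✓

{2, 3, 4, 5, 8}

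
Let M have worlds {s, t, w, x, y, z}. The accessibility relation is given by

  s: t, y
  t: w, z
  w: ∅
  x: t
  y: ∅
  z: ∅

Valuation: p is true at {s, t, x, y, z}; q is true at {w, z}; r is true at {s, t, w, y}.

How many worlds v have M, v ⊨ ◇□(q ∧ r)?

2

s: successors {t, y}; □(q ∧ r) there: t:F, y:T. ✓
t: successors {w, z}; □(q ∧ r) there: w:T, z:T. ✓
w: no successors, so ◇□(q ∧ r) fails. ✗
x: successors {t}; □(q ∧ r) there: t:F. ✗
y: no successors, so ◇□(q ∧ r) fails. ✗
z: no successors, so ◇□(q ∧ r) fails. ✗
Satisfying worlds: {s, t}.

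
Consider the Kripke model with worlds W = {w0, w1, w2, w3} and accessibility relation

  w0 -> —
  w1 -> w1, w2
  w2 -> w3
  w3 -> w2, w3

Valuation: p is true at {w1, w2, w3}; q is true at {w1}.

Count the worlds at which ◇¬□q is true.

3

w0: no successors, so ◇¬□q fails. ✗
w1: successors {w1, w2}; ¬□q there: w1:T, w2:T. ✓
w2: successors {w3}; ¬□q there: w3:T. ✓
w3: successors {w2, w3}; ¬□q there: w2:T, w3:T. ✓
Satisfying worlds: {w1, w2, w3}.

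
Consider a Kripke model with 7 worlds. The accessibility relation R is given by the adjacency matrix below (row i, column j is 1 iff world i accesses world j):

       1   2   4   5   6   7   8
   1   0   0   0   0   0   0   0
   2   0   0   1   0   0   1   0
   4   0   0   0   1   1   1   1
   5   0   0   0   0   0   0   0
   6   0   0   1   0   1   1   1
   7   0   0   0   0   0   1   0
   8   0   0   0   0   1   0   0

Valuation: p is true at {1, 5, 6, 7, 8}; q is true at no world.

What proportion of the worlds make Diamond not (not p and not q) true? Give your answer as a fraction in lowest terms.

5/7

1: no successors, so Diamond not (not p and not q) fails. ✗
2: successors {4, 7}; not (not p and not q) there: 4:F, 7:T. ✓
4: successors {5, 6, 7, 8}; not (not p and not q) there: 5:T, 6:T, 7:T, 8:T. ✓
5: no successors, so Diamond not (not p and not q) fails. ✗
6: successors {4, 6, 7, 8}; not (not p and not q) there: 4:F, 6:T, 7:T, 8:T. ✓
7: successors {7}; not (not p and not q) there: 7:T. ✓
8: successors {6}; not (not p and not q) there: 6:T. ✓
That's 5 of 7 worlds, so 5/7.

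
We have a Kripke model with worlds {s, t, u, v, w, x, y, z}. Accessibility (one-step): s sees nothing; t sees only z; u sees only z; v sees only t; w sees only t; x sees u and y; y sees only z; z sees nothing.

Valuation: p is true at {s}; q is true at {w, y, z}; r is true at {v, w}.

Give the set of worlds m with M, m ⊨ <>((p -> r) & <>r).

∅

s: no successors, so <>((p -> r) & <>r) fails. ✗
t: successors {z}; (p -> r) & <>r there: z:F. ✗
u: successors {z}; (p -> r) & <>r there: z:F. ✗
v: successors {t}; (p -> r) & <>r there: t:F. ✗
w: successors {t}; (p -> r) & <>r there: t:F. ✗
x: successors {u, y}; (p -> r) & <>r there: u:F, y:F. ✗
y: successors {z}; (p -> r) & <>r there: z:F. ✗
z: no successors, so <>((p -> r) & <>r) fails. ✗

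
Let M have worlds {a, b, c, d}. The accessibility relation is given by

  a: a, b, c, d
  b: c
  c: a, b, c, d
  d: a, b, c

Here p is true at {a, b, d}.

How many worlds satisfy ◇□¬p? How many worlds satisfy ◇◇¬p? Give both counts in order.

For ◇□¬p:
a: successors {a, b, c, d}; □¬p there: a:F, b:T, c:F, d:F. ✓
b: successors {c}; □¬p there: c:F. ✗
c: successors {a, b, c, d}; □¬p there: a:F, b:T, c:F, d:F. ✓
d: successors {a, b, c}; □¬p there: a:F, b:T, c:F. ✓
— 3 worlds.
For ◇◇¬p:
a: successors {a, b, c, d}; ◇¬p there: a:T, b:T, c:T, d:T. ✓
b: successors {c}; ◇¬p there: c:T. ✓
c: successors {a, b, c, d}; ◇¬p there: a:T, b:T, c:T, d:T. ✓
d: successors {a, b, c}; ◇¬p there: a:T, b:T, c:T. ✓
— 4 worlds.

3 and 4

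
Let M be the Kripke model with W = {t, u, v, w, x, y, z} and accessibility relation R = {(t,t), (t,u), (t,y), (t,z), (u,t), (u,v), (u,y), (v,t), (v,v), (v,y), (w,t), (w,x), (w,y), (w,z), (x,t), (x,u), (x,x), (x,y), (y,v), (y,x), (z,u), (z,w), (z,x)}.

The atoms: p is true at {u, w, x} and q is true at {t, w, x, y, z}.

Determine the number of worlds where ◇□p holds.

2

t: successors {t, u, y, z}; □p there: t:F, u:F, y:F, z:T. ✓
u: successors {t, v, y}; □p there: t:F, v:F, y:F. ✗
v: successors {t, v, y}; □p there: t:F, v:F, y:F. ✗
w: successors {t, x, y, z}; □p there: t:F, x:F, y:F, z:T. ✓
x: successors {t, u, x, y}; □p there: t:F, u:F, x:F, y:F. ✗
y: successors {v, x}; □p there: v:F, x:F. ✗
z: successors {u, w, x}; □p there: u:F, w:F, x:F. ✗
Satisfying worlds: {t, w}.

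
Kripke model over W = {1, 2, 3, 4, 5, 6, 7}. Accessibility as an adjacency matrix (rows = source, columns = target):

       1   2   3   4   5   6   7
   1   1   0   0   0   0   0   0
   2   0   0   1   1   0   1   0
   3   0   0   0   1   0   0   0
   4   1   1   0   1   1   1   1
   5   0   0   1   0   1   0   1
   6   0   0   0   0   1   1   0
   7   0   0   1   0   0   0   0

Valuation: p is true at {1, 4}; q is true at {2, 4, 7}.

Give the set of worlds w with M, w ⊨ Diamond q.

1: successors {1}; q there: 1:F. ✗
2: successors {3, 4, 6}; q there: 3:F, 4:T, 6:F. ✓
3: successors {4}; q there: 4:T. ✓
4: successors {1, 2, 4, 5, 6, 7}; q there: 1:F, 2:T, 4:T, 5:F, 6:F, 7:T. ✓
5: successors {3, 5, 7}; q there: 3:F, 5:F, 7:T. ✓
6: successors {5, 6}; q there: 5:F, 6:F. ✗
7: successors {3}; q there: 3:F. ✗

{2, 3, 4, 5}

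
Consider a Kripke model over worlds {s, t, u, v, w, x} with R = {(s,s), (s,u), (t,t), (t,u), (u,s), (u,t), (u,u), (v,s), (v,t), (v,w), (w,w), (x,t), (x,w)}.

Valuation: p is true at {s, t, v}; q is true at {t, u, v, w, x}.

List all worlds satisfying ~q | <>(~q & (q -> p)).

s: ~q is T, <>(~q & (q -> p)) is T. ✓
t: ~q is F, <>(~q & (q -> p)) is F. ✗
u: ~q is F, <>(~q & (q -> p)) is T. ✓
v: ~q is F, <>(~q & (q -> p)) is T. ✓
w: ~q is F, <>(~q & (q -> p)) is F. ✗
x: ~q is F, <>(~q & (q -> p)) is F. ✗

{s, u, v}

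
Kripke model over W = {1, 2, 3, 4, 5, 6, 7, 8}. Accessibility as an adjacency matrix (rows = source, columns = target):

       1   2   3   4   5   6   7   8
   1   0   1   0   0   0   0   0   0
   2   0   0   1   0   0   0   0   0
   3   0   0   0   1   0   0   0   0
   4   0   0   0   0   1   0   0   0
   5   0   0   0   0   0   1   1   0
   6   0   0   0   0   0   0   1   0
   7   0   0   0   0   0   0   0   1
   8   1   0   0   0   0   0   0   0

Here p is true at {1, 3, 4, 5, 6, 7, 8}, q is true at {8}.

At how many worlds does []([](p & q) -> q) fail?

2

1: successors {2}; [](p & q) -> q there: 2:T. ✓
2: successors {3}; [](p & q) -> q there: 3:T. ✓
3: successors {4}; [](p & q) -> q there: 4:T. ✓
4: successors {5}; [](p & q) -> q there: 5:T. ✓
5: successors {6, 7}; [](p & q) -> q there: 6:T, 7:F. ✗
6: successors {7}; [](p & q) -> q there: 7:F. ✗
7: successors {8}; [](p & q) -> q there: 8:T. ✓
8: successors {1}; [](p & q) -> q there: 1:T. ✓
Satisfying worlds: {1, 2, 3, 4, 7, 8}.
So []([](p & q) -> q) fails at the other 2 worlds.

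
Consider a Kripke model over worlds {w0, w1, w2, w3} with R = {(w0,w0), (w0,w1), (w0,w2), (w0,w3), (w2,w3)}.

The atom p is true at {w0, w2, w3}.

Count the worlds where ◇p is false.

2

w0: successors {w0, w1, w2, w3}; p there: w0:T, w1:F, w2:T, w3:T. ✓
w1: no successors, so ◇p fails. ✗
w2: successors {w3}; p there: w3:T. ✓
w3: no successors, so ◇p fails. ✗
Satisfying worlds: {w0, w2}.
So ◇p fails at the other 2 worlds.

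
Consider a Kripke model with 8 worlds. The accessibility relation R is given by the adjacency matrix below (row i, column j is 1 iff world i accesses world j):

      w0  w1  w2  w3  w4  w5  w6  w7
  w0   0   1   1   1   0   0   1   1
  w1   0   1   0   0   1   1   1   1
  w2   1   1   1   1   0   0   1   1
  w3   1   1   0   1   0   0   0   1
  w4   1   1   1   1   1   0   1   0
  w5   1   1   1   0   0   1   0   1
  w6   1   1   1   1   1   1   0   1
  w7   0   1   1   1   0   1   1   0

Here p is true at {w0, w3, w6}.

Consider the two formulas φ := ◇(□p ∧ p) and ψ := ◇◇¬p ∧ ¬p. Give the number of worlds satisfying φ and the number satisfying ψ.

0 and 5

For ◇(□p ∧ p):
w0: successors {w1, w2, w3, w6, w7}; □p ∧ p there: w1:F, w2:F, w3:F, w6:F, w7:F. ✗
w1: successors {w1, w4, w5, w6, w7}; □p ∧ p there: w1:F, w4:F, w5:F, w6:F, w7:F. ✗
w2: successors {w0, w1, w2, w3, w6, w7}; □p ∧ p there: w0:F, w1:F, w2:F, w3:F, w6:F, w7:F. ✗
w3: successors {w0, w1, w3, w7}; □p ∧ p there: w0:F, w1:F, w3:F, w7:F. ✗
w4: successors {w0, w1, w2, w3, w4, w6}; □p ∧ p there: w0:F, w1:F, w2:F, w3:F, w4:F, w6:F. ✗
w5: successors {w0, w1, w2, w5, w7}; □p ∧ p there: w0:F, w1:F, w2:F, w5:F, w7:F. ✗
w6: successors {w0, w1, w2, w3, w4, w5, w7}; □p ∧ p there: w0:F, w1:F, w2:F, w3:F, w4:F, w5:F, w7:F. ✗
w7: successors {w1, w2, w3, w5, w6}; □p ∧ p there: w1:F, w2:F, w3:F, w5:F, w6:F. ✗
— 0 worlds.
For ◇◇¬p ∧ ¬p:
w0: ◇◇¬p is T, ¬p is F. ✗
w1: ◇◇¬p is T, ¬p is T. ✓
w2: ◇◇¬p is T, ¬p is T. ✓
w3: ◇◇¬p is T, ¬p is F. ✗
w4: ◇◇¬p is T, ¬p is T. ✓
w5: ◇◇¬p is T, ¬p is T. ✓
w6: ◇◇¬p is T, ¬p is F. ✗
w7: ◇◇¬p is T, ¬p is T. ✓
— 5 worlds.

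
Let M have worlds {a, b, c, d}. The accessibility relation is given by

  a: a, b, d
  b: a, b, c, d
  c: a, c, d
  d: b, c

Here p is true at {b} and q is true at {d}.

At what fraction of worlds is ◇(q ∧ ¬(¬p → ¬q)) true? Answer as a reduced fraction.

a: successors {a, b, d}; q ∧ ¬(¬p → ¬q) there: a:F, b:F, d:T. ✓
b: successors {a, b, c, d}; q ∧ ¬(¬p → ¬q) there: a:F, b:F, c:F, d:T. ✓
c: successors {a, c, d}; q ∧ ¬(¬p → ¬q) there: a:F, c:F, d:T. ✓
d: successors {b, c}; q ∧ ¬(¬p → ¬q) there: b:F, c:F. ✗
That's 3 of 4 worlds, so 3/4.

3/4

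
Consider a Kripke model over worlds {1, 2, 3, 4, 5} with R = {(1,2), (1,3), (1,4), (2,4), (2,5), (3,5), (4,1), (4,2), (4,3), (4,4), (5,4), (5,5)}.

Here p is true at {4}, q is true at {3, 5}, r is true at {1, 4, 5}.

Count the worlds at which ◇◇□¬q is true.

0

1: successors {2, 3, 4}; ◇□¬q there: 2:F, 3:F, 4:F. ✗
2: successors {4, 5}; ◇□¬q there: 4:F, 5:F. ✗
3: successors {5}; ◇□¬q there: 5:F. ✗
4: successors {1, 2, 3, 4}; ◇□¬q there: 1:F, 2:F, 3:F, 4:F. ✗
5: successors {4, 5}; ◇□¬q there: 4:F, 5:F. ✗
Satisfying worlds: ∅.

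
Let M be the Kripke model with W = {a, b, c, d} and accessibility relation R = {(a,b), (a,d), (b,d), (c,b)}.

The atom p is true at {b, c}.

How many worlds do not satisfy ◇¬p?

a: successors {b, d}; ¬p there: b:F, d:T. ✓
b: successors {d}; ¬p there: d:T. ✓
c: successors {b}; ¬p there: b:F. ✗
d: no successors, so ◇¬p fails. ✗
Satisfying worlds: {a, b}.
So ◇¬p fails at the other 2 worlds.

2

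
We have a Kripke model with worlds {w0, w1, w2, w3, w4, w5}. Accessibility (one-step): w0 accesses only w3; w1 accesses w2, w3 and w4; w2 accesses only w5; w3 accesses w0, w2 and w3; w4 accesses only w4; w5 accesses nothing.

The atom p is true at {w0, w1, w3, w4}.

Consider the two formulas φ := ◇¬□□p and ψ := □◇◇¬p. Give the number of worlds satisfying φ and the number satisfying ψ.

3 and 2

For ◇¬□□p:
w0: successors {w3}; ¬□□p there: w3:T. ✓
w1: successors {w2, w3, w4}; ¬□□p there: w2:F, w3:T, w4:F. ✓
w2: successors {w5}; ¬□□p there: w5:F. ✗
w3: successors {w0, w2, w3}; ¬□□p there: w0:T, w2:F, w3:T. ✓
w4: successors {w4}; ¬□□p there: w4:F. ✗
w5: no successors, so ◇¬□□p fails. ✗
— 3 worlds.
For □◇◇¬p:
w0: successors {w3}; ◇◇¬p there: w3:T. ✓
w1: successors {w2, w3, w4}; ◇◇¬p there: w2:F, w3:T, w4:F. ✗
w2: successors {w5}; ◇◇¬p there: w5:F. ✗
w3: successors {w0, w2, w3}; ◇◇¬p there: w0:T, w2:F, w3:T. ✗
w4: successors {w4}; ◇◇¬p there: w4:F. ✗
w5: no successors, so □◇◇¬p holds vacuously. ✓
— 2 worlds.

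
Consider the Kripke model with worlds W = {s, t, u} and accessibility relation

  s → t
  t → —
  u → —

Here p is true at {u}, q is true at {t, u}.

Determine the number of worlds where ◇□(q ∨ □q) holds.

1

s: successors {t}; □(q ∨ □q) there: t:T. ✓
t: no successors, so ◇□(q ∨ □q) fails. ✗
u: no successors, so ◇□(q ∨ □q) fails. ✗
Satisfying worlds: {s}.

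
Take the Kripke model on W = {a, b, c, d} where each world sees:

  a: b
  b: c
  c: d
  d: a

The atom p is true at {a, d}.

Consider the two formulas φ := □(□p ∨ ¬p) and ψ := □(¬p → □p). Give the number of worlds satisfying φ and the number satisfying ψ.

3 and 3

For □(□p ∨ ¬p):
a: successors {b}; □p ∨ ¬p there: b:T. ✓
b: successors {c}; □p ∨ ¬p there: c:T. ✓
c: successors {d}; □p ∨ ¬p there: d:T. ✓
d: successors {a}; □p ∨ ¬p there: a:F. ✗
— 3 worlds.
For □(¬p → □p):
a: successors {b}; ¬p → □p there: b:F. ✗
b: successors {c}; ¬p → □p there: c:T. ✓
c: successors {d}; ¬p → □p there: d:T. ✓
d: successors {a}; ¬p → □p there: a:T. ✓
— 3 worlds.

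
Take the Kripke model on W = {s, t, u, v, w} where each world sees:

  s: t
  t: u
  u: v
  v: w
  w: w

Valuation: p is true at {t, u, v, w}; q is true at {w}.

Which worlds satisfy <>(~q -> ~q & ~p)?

s: successors {t}; ~q -> ~q & ~p there: t:F. ✗
t: successors {u}; ~q -> ~q & ~p there: u:F. ✗
u: successors {v}; ~q -> ~q & ~p there: v:F. ✗
v: successors {w}; ~q -> ~q & ~p there: w:T. ✓
w: successors {w}; ~q -> ~q & ~p there: w:T. ✓

{v, w}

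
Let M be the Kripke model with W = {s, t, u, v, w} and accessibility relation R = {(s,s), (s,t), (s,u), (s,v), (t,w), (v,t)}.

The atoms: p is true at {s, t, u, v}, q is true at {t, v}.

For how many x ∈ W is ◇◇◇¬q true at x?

s: successors {s, t, u, v}; ◇◇¬q there: s:T, t:F, u:F, v:T. ✓
t: successors {w}; ◇◇¬q there: w:F. ✗
u: no successors, so ◇◇◇¬q fails. ✗
v: successors {t}; ◇◇¬q there: t:F. ✗
w: no successors, so ◇◇◇¬q fails. ✗
Satisfying worlds: {s}.

1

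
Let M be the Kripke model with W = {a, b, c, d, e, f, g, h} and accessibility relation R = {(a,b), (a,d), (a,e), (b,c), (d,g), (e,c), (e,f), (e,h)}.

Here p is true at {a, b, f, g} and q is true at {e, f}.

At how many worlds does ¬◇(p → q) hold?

5

a: ◇(p → q) is T. ✗
b: ◇(p → q) is T. ✗
c: ◇(p → q) is F. ✓
d: ◇(p → q) is F. ✓
e: ◇(p → q) is T. ✗
f: ◇(p → q) is F. ✓
g: ◇(p → q) is F. ✓
h: ◇(p → q) is F. ✓
Satisfying worlds: {c, d, f, g, h}.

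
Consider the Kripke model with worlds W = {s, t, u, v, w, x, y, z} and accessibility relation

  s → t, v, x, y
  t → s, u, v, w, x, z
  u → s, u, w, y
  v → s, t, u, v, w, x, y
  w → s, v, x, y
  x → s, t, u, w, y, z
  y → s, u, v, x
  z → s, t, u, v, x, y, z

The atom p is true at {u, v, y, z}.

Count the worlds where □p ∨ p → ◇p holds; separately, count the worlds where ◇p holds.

8 and 8

For □p ∨ p → ◇p:
s: □p ∨ p is F, ◇p is T. ✓
t: □p ∨ p is F, ◇p is T. ✓
u: □p ∨ p is T, ◇p is T. ✓
v: □p ∨ p is T, ◇p is T. ✓
w: □p ∨ p is F, ◇p is T. ✓
x: □p ∨ p is F, ◇p is T. ✓
y: □p ∨ p is T, ◇p is T. ✓
z: □p ∨ p is T, ◇p is T. ✓
— 8 worlds.
For ◇p:
s: successors {t, v, x, y}; p there: t:F, v:T, x:F, y:T. ✓
t: successors {s, u, v, w, x, z}; p there: s:F, u:T, v:T, w:F, x:F, z:T. ✓
u: successors {s, u, w, y}; p there: s:F, u:T, w:F, y:T. ✓
v: successors {s, t, u, v, w, x, y}; p there: s:F, t:F, u:T, v:T, w:F, x:F, y:T. ✓
w: successors {s, v, x, y}; p there: s:F, v:T, x:F, y:T. ✓
x: successors {s, t, u, w, y, z}; p there: s:F, t:F, u:T, w:F, y:T, z:T. ✓
y: successors {s, u, v, x}; p there: s:F, u:T, v:T, x:F. ✓
z: successors {s, t, u, v, x, y, z}; p there: s:F, t:F, u:T, v:T, x:F, y:T, z:T. ✓
— 8 worlds.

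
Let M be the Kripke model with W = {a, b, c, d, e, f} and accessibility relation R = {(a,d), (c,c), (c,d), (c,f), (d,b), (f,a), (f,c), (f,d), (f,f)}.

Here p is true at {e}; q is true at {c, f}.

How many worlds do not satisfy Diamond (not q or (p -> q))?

2

a: successors {d}; not q or (p -> q) there: d:T. ✓
b: no successors, so Diamond (not q or (p -> q)) fails. ✗
c: successors {c, d, f}; not q or (p -> q) there: c:T, d:T, f:T. ✓
d: successors {b}; not q or (p -> q) there: b:T. ✓
e: no successors, so Diamond (not q or (p -> q)) fails. ✗
f: successors {a, c, d, f}; not q or (p -> q) there: a:T, c:T, d:T, f:T. ✓
Satisfying worlds: {a, c, d, f}.
So Diamond (not q or (p -> q)) fails at the other 2 worlds.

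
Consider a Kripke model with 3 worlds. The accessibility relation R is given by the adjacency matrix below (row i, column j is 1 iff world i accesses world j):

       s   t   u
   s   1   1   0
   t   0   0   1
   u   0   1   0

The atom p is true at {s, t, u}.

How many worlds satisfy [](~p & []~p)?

s: successors {s, t}; ~p & []~p there: s:F, t:F. ✗
t: successors {u}; ~p & []~p there: u:F. ✗
u: successors {t}; ~p & []~p there: t:F. ✗
Satisfying worlds: ∅.

0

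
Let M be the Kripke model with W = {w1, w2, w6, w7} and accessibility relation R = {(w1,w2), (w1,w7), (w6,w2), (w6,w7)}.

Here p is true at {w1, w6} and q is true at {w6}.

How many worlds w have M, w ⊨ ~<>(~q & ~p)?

w1: <>(~q & ~p) is T. ✗
w2: <>(~q & ~p) is F. ✓
w6: <>(~q & ~p) is T. ✗
w7: <>(~q & ~p) is F. ✓
Satisfying worlds: {w2, w7}.

2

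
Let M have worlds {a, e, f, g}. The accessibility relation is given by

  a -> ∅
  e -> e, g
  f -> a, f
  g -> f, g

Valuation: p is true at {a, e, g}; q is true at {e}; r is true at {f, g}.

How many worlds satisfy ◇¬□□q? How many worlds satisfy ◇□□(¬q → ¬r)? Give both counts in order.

For ◇¬□□q:
a: no successors, so ◇¬□□q fails. ✗
e: successors {e, g}; ¬□□q there: e:T, g:T. ✓
f: successors {a, f}; ¬□□q there: a:F, f:T. ✓
g: successors {f, g}; ¬□□q there: f:T, g:T. ✓
— 3 worlds.
For ◇□□(¬q → ¬r):
a: no successors, so ◇□□(¬q → ¬r) fails. ✗
e: successors {e, g}; □□(¬q → ¬r) there: e:F, g:F. ✗
f: successors {a, f}; □□(¬q → ¬r) there: a:T, f:F. ✓
g: successors {f, g}; □□(¬q → ¬r) there: f:F, g:F. ✗
— 1 world.

3 and 1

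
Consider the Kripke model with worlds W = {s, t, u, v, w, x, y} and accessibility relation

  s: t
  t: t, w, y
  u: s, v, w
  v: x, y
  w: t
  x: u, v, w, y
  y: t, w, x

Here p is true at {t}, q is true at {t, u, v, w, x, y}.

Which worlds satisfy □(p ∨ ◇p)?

{s, t, w}

s: successors {t}; p ∨ ◇p there: t:T. ✓
t: successors {t, w, y}; p ∨ ◇p there: t:T, w:T, y:T. ✓
u: successors {s, v, w}; p ∨ ◇p there: s:T, v:F, w:T. ✗
v: successors {x, y}; p ∨ ◇p there: x:F, y:T. ✗
w: successors {t}; p ∨ ◇p there: t:T. ✓
x: successors {u, v, w, y}; p ∨ ◇p there: u:F, v:F, w:T, y:T. ✗
y: successors {t, w, x}; p ∨ ◇p there: t:T, w:T, x:F. ✗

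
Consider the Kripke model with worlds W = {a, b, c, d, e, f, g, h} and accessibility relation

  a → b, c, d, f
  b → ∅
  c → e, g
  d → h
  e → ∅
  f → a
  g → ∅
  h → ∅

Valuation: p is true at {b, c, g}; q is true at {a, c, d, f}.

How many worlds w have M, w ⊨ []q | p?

a: []q is F, p is F. ✗
b: []q is T, p is T. ✓
c: []q is F, p is T. ✓
d: []q is F, p is F. ✗
e: []q is T, p is F. ✓
f: []q is T, p is F. ✓
g: []q is T, p is T. ✓
h: []q is T, p is F. ✓
Satisfying worlds: {b, c, e, f, g, h}.

6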